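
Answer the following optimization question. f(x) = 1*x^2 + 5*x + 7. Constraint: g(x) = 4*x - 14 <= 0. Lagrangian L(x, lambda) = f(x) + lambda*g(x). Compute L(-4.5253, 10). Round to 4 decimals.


Step 1: Evaluate f(x).
f(-4.5253) = 1*(-4.5253)^2 + 5*(-4.5253) + 7 = 4.8518
Step 2: Evaluate g(x).
g(-4.5253) = 4*-4.5253 - 14 = -32.1012
Step 3: Compute Lagrangian.
L = 4.8518 + 10*-32.1012 = -316.1602


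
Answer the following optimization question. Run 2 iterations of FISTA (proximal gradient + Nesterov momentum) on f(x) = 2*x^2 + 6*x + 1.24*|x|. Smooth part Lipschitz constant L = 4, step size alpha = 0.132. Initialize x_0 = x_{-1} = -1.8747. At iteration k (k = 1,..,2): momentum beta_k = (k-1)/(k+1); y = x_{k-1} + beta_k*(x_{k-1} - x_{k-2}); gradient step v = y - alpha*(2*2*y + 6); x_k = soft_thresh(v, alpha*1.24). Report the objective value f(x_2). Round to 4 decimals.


FISTA on f(x) = 2*x^2 + 6*x + 1.24*|x|
L = 4, alpha = 0.132
Iteration 1: beta = 0.0, y = -1.8747 + 0.0*(-1.8747 + 1.8747) = -1.8747
  grad(y) = -1.4988, v = y - alpha*grad = -1.6769
  prox(v) = soft_thresh(-1.6769, 0.1637) = -1.5132
Iteration 2: beta = 0.3333, y = -1.5132 + 0.3333*(-1.5132 + 1.8747) = -1.3927
  grad(y) = 0.4293, v = y - alpha*grad = -1.4493
  prox(v) = soft_thresh(-1.4493, 0.1637) = -1.2857
f(x_2) = 2*(-1.2857)^2 + 6*(-1.2857) + 1.24*|-1.2857| = -2.8139


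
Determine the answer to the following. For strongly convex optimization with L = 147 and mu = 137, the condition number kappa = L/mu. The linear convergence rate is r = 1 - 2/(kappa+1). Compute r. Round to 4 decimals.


Step 1: Compute the condition number.
kappa = L/mu = 147/137 = 1.073
Step 2: Compute the convergence rate.
r = 1 - 2/(kappa + 1) = 1 - 2*mu/(L + mu) = (L - mu)/(L + mu) = 10/284 = 0.0352


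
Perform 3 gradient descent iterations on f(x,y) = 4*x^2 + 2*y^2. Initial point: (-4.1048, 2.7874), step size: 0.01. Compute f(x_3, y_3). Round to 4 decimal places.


Gradient descent on f(x,y) = 4*x^2 + 2*y^2.
Starting point: (-4.1048, 2.7874), alpha = 0.01
Step 1: grad_x = 2*4*-4.1048 = -32.8384, grad_y = 2*2*2.7874 = 11.1496
  x_1 = -4.1048 - 0.01*-32.8384 = -3.7764
  y_1 = 2.7874 - 0.01*11.1496 = 2.6759
Step 2: grad_x = 2*4*-3.7764 = -30.2113, grad_y = 2*2*2.6759 = 10.7036
  x_2 = -3.7764 - 0.01*-30.2113 = -3.4743
  y_2 = 2.6759 - 0.01*10.7036 = 2.5689
Step 3: grad_x = 2*4*-3.4743 = -27.7944, grad_y = 2*2*2.5689 = 10.2755
  x_3 = -3.4743 - 0.01*-27.7944 = -3.1964
  y_3 = 2.5689 - 0.01*10.2755 = 2.4661
f(-3.1964, 2.4661) = 4*(-3.1964)^2 + 2*2.4661^2 = 53.0303


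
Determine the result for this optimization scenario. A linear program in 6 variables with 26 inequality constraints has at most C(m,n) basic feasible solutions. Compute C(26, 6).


Each vertex corresponds to some choice of n active constraints out of m, so the number of vertices is at most C(m, n) = m! / (n!(m-n)!).
m = 26, n = 6
Numerator: 26 * 25 * 24 * 23 * 22 * 21
Denominator: 6! = 720
C(26, 6) = 230230


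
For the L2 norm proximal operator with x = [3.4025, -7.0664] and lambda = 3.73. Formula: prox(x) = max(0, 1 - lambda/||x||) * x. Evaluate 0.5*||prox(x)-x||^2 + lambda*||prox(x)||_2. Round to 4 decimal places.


Step 1: Compute ||x||.
||x|| = 7.8429
Step 2: Compute scaling factor.
scale = max(0, 1 - 3.73/7.8429) = 0.5244
Step 3: prox(x) = [1.7843, -3.7057]
||prox(x)|| = 4.1129
Step 4: Proximal objective.
0.5*||prox-x||^2 = 6.9565
lambda*||prox|| = 15.3411
Total = 22.2976


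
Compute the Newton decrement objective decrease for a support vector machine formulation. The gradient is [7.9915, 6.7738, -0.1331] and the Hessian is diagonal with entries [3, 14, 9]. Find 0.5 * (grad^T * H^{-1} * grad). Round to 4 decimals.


Step 1: H is diagonal, so H^(-1) * g = [2.6638, 0.4838, -0.0148].
Step 2: g^T H^(-1) g = sum_i g_i^2 / H_ii
  = (7.9915)^2/3 + (6.7738)^2/14 + (-0.1331)^2/9
  = 21.288 + 3.2775 + 0.002 = 24.5674
Step 3: Objective decrease = 0.5 * g^T H^(-1) g = 12.2837


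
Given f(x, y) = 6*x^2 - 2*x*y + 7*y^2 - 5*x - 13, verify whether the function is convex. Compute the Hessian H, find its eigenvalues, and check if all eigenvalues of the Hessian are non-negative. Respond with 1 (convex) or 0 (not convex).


The Hessian of f(x,y) = 6*x^2 - 2*x*y + 7*y^2 - 5*x - 13 is:
H = [[12, -2], [-2, 14]]
Trace = 12 + 14 = 26
Determinant = 12*14 - (-2)^2 = 164
Discriminant = (26)^2 - 4*164 = 20.0
Eigenvalues: lambda_1 = 10.7639, lambda_2 = 15.2361
The function is convex.

1


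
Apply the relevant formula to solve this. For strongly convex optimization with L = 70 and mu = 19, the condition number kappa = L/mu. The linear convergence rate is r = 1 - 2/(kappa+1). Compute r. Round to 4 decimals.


Step 1: Compute the condition number.
kappa = L/mu = 70/19 = 3.6842
Step 2: Compute the convergence rate.
r = 1 - 2/(kappa + 1) = 1 - 2*mu/(L + mu) = (L - mu)/(L + mu) = 51/89 = 0.573


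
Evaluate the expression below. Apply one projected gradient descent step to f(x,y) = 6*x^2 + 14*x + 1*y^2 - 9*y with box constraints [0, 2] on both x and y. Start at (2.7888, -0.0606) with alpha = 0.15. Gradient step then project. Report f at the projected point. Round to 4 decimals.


Step 1: Compute gradient at (2.7888, -0.0606).
grad_x = 2*6*2.7888 + 14 = 47.4656
grad_y = 2*1*-0.0606 - 9 = -9.1212
Step 2: Gradient step.
x_raw = 2.7888 - 0.15*47.4656 = -4.331
y_raw = -0.0606 - 0.15*-9.1212 = 1.3076
Step 3: Project onto [0, 2].
x_proj = clip(-4.331) = 0.0
y_proj = clip(1.3076) = 1.3076
Step 4: Evaluate f.
f(0.0, 1.3076) = -10.0585


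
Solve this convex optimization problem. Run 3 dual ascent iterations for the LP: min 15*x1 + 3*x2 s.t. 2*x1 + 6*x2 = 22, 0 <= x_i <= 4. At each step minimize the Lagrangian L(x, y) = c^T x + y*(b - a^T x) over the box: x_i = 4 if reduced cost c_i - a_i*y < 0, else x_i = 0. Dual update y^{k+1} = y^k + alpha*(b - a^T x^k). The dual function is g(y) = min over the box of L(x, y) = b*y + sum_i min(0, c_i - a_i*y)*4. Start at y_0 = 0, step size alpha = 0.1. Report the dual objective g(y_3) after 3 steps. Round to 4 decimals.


Dual ascent for LP: min 15*x1 + 3*x2, 2*x1 + 6*x2 = 22, 0 <= x_i <= 4
Step 1: y^k = 0.0, reduced costs: (15.0, 3.0)
  x^k = (0.0, 0.0), subgradient = b - a^T x = 22.0
  y^{k+1} = 0.0 + 0.1*22.0 = 2.2
Step 2: y^k = 2.2, reduced costs: (10.6, -10.2)
  x^k = (0.0, 4.0), subgradient = b - a^T x = -2.0
  y^{k+1} = 2.2 + 0.1*-2.0 = 2.0
Step 3: y^k = 2.0, reduced costs: (11.0, -9.0)
  x^k = (0.0, 4.0), subgradient = b - a^T x = -2.0
  y^{k+1} = 2.0 + 0.1*-2.0 = 1.8
Dual objective at y_3 = 1.8: reduced costs (11.4, -7.8), box minimizer x = (0.0, 4.0)
g(y_3) = b*y + (c1 - a1*y)*x1 + (c2 - a2*y)*x2 = 22*1.8 + 11.4*0.0 + (-7.8)*4.0 = 39.6 + 0.0 - 31.2 = 8.4


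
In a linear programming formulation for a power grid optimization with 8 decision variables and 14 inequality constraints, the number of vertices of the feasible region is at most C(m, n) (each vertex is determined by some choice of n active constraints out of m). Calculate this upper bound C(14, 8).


Each vertex corresponds to some choice of n active constraints out of m, so the number of vertices is at most C(m, n) = m! / (n!(m-n)!).
m = 14, n = 8
Numerator: 14 * 13 * 12 * 11 * 10 * 9 * 8 * 7
Denominator: 8! = 40320
C(14, 8) = 3003


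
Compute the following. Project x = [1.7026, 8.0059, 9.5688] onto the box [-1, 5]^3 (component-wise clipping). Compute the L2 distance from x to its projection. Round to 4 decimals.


Project each component onto [-1, 5].
clip(1.7026) = 1.7026, clip(8.0059) = 5.0, clip(9.5688) = 5.0
Projection = [1.7026, 5.0, 5.0]
Squared diffs: [0.0, 9.0354, 20.8739]
Distance = sqrt(29.9093) = 5.4689


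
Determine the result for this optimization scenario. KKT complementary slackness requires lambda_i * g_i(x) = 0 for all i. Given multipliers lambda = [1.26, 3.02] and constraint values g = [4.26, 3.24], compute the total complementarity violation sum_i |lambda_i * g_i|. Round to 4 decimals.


KKT complementary slackness check:
lambda_1 * g_1 = 1.26 * 4.26 = 5.3676
lambda_2 * g_2 = 3.02 * 3.24 = 9.7848
Total violation = 5.3676 + 9.7848 = 15.1524


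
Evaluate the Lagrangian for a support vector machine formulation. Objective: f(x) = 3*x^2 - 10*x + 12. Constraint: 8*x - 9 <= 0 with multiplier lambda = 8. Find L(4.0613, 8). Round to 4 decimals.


Step 1: Evaluate f(x).
f(4.0613) = 3*4.0613^2 - 10*4.0613 + 12 = 20.8695
Step 2: Evaluate g(x).
g(4.0613) = 8*4.0613 - 9 = 23.4904
Step 3: Compute Lagrangian.
L = 20.8695 + 8*23.4904 = 208.7927


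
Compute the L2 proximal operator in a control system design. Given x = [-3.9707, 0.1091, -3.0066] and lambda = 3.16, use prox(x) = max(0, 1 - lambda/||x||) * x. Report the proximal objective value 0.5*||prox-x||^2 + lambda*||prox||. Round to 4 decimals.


Step 1: Compute ||x||.
||x|| = 4.9818
Step 2: Compute scaling factor.
scale = max(0, 1 - 3.16/4.9818) = 0.3657
Step 3: prox(x) = [-1.452, 0.0399, -1.0995]
||prox(x)|| = 1.8218
Step 4: Proximal objective.
0.5*||prox-x||^2 = 4.9928
lambda*||prox|| = 5.7569
Total = 10.7496


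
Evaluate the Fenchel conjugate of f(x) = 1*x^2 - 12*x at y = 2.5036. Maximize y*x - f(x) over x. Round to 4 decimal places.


f*(y) = sup_x {y*x - a*x^2 - b*x} = sup_x {(y-b)*x - a*x^2}
FOC: (y - b) - 2a*x = 0 => x* = (y - b)/(2a)
x* = (2.5036 + 12)/(2*1) = 7.2518
f*(2.5036) = (y-b)^2/(4a) = (2.5036 + 12)^2/(4*1)
= 210.3544/4 = 52.5886


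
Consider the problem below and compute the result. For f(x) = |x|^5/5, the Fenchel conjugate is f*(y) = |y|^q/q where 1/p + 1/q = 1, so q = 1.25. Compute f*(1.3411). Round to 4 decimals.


The conjugate exponent q satisfies 1/p + 1/q = 1.
p = 5, so q = 5/(5 - 1) = 1.25
|y|^q = 1.3411^1.25 = 1.4432
f*(1.3411) = 1.4432 / 1.25 = 1.1546


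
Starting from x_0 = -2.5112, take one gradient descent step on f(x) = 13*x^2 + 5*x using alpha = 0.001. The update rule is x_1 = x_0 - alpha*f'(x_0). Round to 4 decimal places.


We compute the gradient at x_0 and apply the update.
f'(x) = 26*x + 5
f'(-2.5112) = 26*-2.5112 + 5 = -60.2912
x_1 = -2.5112 - 0.001*-60.2912 = -2.4509


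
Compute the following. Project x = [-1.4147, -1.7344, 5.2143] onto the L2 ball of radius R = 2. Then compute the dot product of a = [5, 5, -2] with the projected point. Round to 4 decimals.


Step 1: Compute ||x|| (intermediates to 6 decimals).
||x|| = sqrt((-1.4147)^2 + (-1.7344)^2 + 5.2143^2) = 5.674367
Step 2: Project.
Since ||x|| > R, scale = R/||x|| = 2/5.674367 = 0.352462, proj(x) = scale * x
proj(x) = [-0.498628, -0.61131, 1.837843]
Step 3: Dot product.
a^T * proj(x) = 5*(-0.498628) + 5*(-0.61131) - 2*1.837843 = -9.2254


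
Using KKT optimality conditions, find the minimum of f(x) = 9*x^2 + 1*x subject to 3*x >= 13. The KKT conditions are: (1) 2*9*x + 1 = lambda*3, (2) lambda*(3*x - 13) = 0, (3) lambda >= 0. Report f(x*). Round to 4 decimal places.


Step 1: Try lambda = 0 (constraint inactive).
x_unc = -1/(2*9) = -0.0556
Check: 3*-0.0556 = -0.1668 < 13 -- violated!
Step 2: Constraint must be active: 3*x = 13
x* = 13/3 = 4.3333 (rounded; the exact value 13/3 is used below)
lambda = (2*9*(13/3) + 1)/3 = 26.3333
Step 3: Compute optimal value.
f(x*) = 9*(13/3)^2 + 1*(13/3) = 173.3333


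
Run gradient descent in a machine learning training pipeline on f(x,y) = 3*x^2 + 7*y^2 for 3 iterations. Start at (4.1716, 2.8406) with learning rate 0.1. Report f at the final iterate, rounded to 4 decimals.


Gradient descent on f(x,y) = 3*x^2 + 7*y^2.
Starting point: (4.1716, 2.8406), alpha = 0.1
Step 1: grad_x = 2*3*4.1716 = 25.0296, grad_y = 2*7*2.8406 = 39.7684
  x_1 = 4.1716 - 0.1*25.0296 = 1.6686
  y_1 = 2.8406 - 0.1*39.7684 = -1.1362
Step 2: grad_x = 2*3*1.6686 = 10.0118, grad_y = 2*7*-1.1362 = -15.9074
  x_2 = 1.6686 - 0.1*10.0118 = 0.6675
  y_2 = -1.1362 - 0.1*-15.9074 = 0.4545
Step 3: grad_x = 2*3*0.6675 = 4.0047, grad_y = 2*7*0.4545 = 6.3629
  x_3 = 0.6675 - 0.1*4.0047 = 0.267
  y_3 = 0.4545 - 0.1*6.3629 = -0.1818
f(0.267, -0.1818) = 3*0.267^2 + 7*(-0.1818)^2 = 0.4452


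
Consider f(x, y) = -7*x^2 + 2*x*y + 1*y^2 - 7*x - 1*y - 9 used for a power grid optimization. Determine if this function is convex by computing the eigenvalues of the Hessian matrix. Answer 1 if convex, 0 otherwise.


The Hessian of f(x,y) = -7*x^2 + 2*x*y + 1*y^2 - 7*x - 1*y - 9 is:
H = [[-14, 2], [2, 2]]
Trace = -14 + 2 = -12
Determinant = -14*2 - (2)^2 = -32
Discriminant = (-12)^2 - 4*-32 = 272.0
Eigenvalues: lambda_1 = -14.2462, lambda_2 = 2.2462
The function is not convex.

0


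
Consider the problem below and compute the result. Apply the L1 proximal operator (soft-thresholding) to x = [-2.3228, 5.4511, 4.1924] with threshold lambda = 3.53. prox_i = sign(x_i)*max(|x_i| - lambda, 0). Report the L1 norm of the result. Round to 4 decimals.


Soft-thresholding with lambda = 3.53:
prox(-2.3228) = sign(-2.3228)*max(|-2.3228| - 3.53, 0) = 0.0
prox(5.4511) = sign(5.4511)*max(|5.4511| - 3.53, 0) = 1.9211
prox(4.1924) = sign(4.1924)*max(|4.1924| - 3.53, 0) = 0.6624
prox(x) = [0.0, 1.9211, 0.6624]
||prox(x)||_1 = 0.0 + 1.9211 + 0.6624 = 2.5835


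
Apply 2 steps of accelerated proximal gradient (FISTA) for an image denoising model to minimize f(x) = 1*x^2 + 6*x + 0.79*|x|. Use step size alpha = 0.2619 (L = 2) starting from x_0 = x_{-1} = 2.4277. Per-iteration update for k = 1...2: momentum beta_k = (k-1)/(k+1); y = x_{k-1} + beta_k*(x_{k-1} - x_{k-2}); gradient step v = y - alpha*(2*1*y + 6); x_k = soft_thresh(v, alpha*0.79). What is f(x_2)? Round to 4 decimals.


FISTA on f(x) = 1*x^2 + 6*x + 0.79*|x|
L = 2, alpha = 0.2619
Iteration 1: beta = 0.0, y = 2.4277 + 0.0*(2.4277 - 2.4277) = 2.4277
  grad(y) = 10.8554, v = y - alpha*grad = -0.4153
  prox(v) = soft_thresh(-0.4153, 0.2069) = -0.2084
Iteration 2: beta = 0.3333, y = -0.2084 + 0.3333*(-0.2084 - 2.4277) = -1.0871
  grad(y) = 3.8257, v = y - alpha*grad = -2.0891
  prox(v) = soft_thresh(-2.0891, 0.2069) = -1.8822
f(x_2) = 1*(-1.8822)^2 + 6*(-1.8822) + 0.79*|-1.8822| = -6.2636


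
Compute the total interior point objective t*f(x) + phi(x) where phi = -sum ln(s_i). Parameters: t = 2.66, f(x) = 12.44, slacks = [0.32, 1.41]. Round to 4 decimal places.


Step 1: Compute log-barrier.
ln values: [-1.1394, 0.3436]
phi = -(-1.1394 + 0.3436) = 0.7958
Step 2: Compute augmented objective.
t*f(x) = 2.66*12.44 = 33.0904
Total = 33.0904 + 0.7958 = 33.8862


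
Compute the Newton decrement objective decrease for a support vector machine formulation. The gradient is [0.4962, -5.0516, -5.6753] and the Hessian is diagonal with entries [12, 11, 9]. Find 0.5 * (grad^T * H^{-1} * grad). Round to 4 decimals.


Step 1: H is diagonal, so H^(-1) * g = [0.0414, -0.4592, -0.6306].
Step 2: g^T H^(-1) g = sum_i g_i^2 / H_ii
  = (0.4962)^2/12 + (-5.0516)^2/11 + (-5.6753)^2/9
  = 0.0205 + 2.3199 + 3.5788 = 5.9192
Step 3: Objective decrease = 0.5 * g^T H^(-1) g = 2.9596


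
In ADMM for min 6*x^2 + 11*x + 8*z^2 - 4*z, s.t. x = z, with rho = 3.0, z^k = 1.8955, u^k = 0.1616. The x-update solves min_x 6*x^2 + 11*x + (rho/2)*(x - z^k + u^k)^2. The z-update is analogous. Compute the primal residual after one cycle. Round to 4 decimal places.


ADMM iteration with rho = 3.0, z^k = 1.8955, u^k = 0.1616
Step 1: x-update.
Minimize 6*x^2 + 11*x + (3.0/2)*(x - 1.8955 + 0.1616)^2
FOC: (2*6 + 3.0)*x = -11 + 3.0*(1.8955 - 0.1616)
x^{k+1} = -0.3866
Step 2: z-update.
Minimize 8*z^2 - 4*z + (3.0/2)*(-0.3866 - z + 0.1616)^2
FOC: (2*8 + 3.0)*z = 4 + 3.0*(-0.3866 + 0.1616)
z^{k+1} = 0.175
Step 3: u-update.
u^{k+1} = 0.1616 - 0.3866 - 0.175 = -0.4
Step 4: Primal residual = |-0.3866 - 0.175| = 0.5616


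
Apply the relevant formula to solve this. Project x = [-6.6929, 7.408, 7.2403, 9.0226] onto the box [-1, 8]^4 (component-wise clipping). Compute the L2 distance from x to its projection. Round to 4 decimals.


Project each component onto [-1, 8].
clip(-6.6929) = -1.0, clip(7.408) = 7.408, clip(7.2403) = 7.2403, clip(9.0226) = 8.0
Projection = [-1.0, 7.408, 7.2403, 8.0]
Squared diffs: [32.4091, 0.0, 0.0, 1.0457]
Distance = sqrt(33.4548) = 5.784


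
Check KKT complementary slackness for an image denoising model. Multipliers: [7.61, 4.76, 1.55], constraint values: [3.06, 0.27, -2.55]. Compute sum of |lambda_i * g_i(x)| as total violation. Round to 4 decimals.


KKT complementary slackness check:
lambda_1 * g_1 = 7.61 * 3.06 = 23.2866
lambda_2 * g_2 = 4.76 * 0.27 = 1.2852
lambda_3 * g_3 = 1.55 * -2.55 = -3.9525
Total violation = 23.2866 + 1.2852 + 3.9525 = 28.5243


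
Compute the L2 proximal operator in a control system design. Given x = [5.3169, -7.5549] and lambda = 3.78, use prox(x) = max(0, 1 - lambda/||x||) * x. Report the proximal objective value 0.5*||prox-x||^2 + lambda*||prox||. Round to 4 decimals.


Step 1: Compute ||x||.
||x|| = 9.2383
Step 2: Compute scaling factor.
scale = max(0, 1 - 3.78/9.2383) = 0.5908
Step 3: prox(x) = [3.1414, -4.4637]
||prox(x)|| = 5.4583
Step 4: Proximal objective.
0.5*||prox-x||^2 = 7.1442
lambda*||prox|| = 20.6324
Total = 27.7765


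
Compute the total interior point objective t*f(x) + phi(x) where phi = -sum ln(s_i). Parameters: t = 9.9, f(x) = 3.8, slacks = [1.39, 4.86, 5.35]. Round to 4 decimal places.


Step 1: Compute log-barrier.
ln values: [0.3293, 1.581, 1.6771]
phi = -(0.3293 + 1.581 + 1.6771) = -3.5874
Step 2: Compute augmented objective.
t*f(x) = 9.9*3.8 = 37.62
Total = 37.62 - 3.5874 = 34.0326


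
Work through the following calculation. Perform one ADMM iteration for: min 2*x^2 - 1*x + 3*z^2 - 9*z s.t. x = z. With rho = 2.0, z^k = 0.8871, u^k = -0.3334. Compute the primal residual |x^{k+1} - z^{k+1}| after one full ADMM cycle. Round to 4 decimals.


ADMM iteration with rho = 2.0, z^k = 0.8871, u^k = -0.3334
Step 1: x-update.
Minimize 2*x^2 - 1*x + (2.0/2)*(x - 0.8871 - 0.3334)^2
FOC: (2*2 + 2.0)*x = 1 + 2.0*(0.8871 + 0.3334)
x^{k+1} = 0.5735
Step 2: z-update.
Minimize 3*z^2 - 9*z + (2.0/2)*(0.5735 - z - 0.3334)^2
FOC: (2*3 + 2.0)*z = 9 + 2.0*(0.5735 - 0.3334)
z^{k+1} = 1.185
Step 3: u-update.
u^{k+1} = -0.3334 + 0.5735 - 1.185 = -0.9449
Step 4: Primal residual = |0.5735 - 1.185| = 0.6115


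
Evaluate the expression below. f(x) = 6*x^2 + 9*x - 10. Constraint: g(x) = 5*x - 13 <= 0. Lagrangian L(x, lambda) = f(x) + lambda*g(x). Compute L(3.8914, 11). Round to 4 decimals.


Step 1: Evaluate f(x).
f(3.8914) = 6*3.8914^2 + 9*3.8914 - 10 = 115.8806
Step 2: Evaluate g(x).
g(3.8914) = 5*3.8914 - 13 = 6.457
Step 3: Compute Lagrangian.
L = 115.8806 + 11*6.457 = 186.9076


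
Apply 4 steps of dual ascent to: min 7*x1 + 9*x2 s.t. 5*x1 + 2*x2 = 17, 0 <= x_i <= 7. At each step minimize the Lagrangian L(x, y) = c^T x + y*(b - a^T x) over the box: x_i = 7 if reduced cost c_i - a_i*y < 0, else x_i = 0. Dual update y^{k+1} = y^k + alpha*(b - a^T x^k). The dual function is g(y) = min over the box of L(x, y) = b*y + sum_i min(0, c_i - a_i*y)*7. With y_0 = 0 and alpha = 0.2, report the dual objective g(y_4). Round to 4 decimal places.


Dual ascent for LP: min 7*x1 + 9*x2, 5*x1 + 2*x2 = 17, 0 <= x_i <= 7
Step 1: y^k = 0.0, reduced costs: (7.0, 9.0)
  x^k = (0.0, 0.0), subgradient = b - a^T x = 17.0
  y^{k+1} = 0.0 + 0.2*17.0 = 3.4
Step 2: y^k = 3.4, reduced costs: (-10.0, 2.2)
  x^k = (7.0, 0.0), subgradient = b - a^T x = -18.0
  y^{k+1} = 3.4 + 0.2*-18.0 = -0.2
Step 3: y^k = -0.2, reduced costs: (8.0, 9.4)
  x^k = (0.0, 0.0), subgradient = b - a^T x = 17.0
  y^{k+1} = -0.2 + 0.2*17.0 = 3.2
Step 4: y^k = 3.2, reduced costs: (-9.0, 2.6)
  x^k = (7.0, 0.0), subgradient = b - a^T x = -18.0
  y^{k+1} = 3.2 + 0.2*-18.0 = -0.4
Dual objective at y_4 = -0.4: reduced costs (9.0, 9.8), box minimizer x = (0.0, 0.0)
g(y_4) = b*y + (c1 - a1*y)*x1 + (c2 - a2*y)*x2 = 17*(-0.4) + 9.0*0.0 + 9.8*0.0 = -6.8 + 0.0 + 0.0 = -6.8


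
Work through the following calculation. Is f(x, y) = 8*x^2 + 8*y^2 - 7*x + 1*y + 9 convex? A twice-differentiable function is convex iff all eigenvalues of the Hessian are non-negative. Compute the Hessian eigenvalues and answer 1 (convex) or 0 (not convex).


The Hessian of f(x,y) = 8*x^2 + 8*y^2 - 7*x + 1*y + 9 is:
H = [[16, 0], [0, 16]]
Trace = 16 + 16 = 32
Determinant = 16*16 - (0)^2 = 256
Discriminant = (32)^2 - 4*256 = 0.0
Eigenvalues: lambda_1 = 16.0, lambda_2 = 16.0
The function is convex.

1


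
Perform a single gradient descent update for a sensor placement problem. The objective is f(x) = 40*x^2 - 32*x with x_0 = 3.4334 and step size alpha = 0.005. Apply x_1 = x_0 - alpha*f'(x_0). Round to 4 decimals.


We compute the gradient at x_0 and apply the update.
f'(x) = 80*x - 32
f'(3.4334) = 80*3.4334 - 32 = 242.672
x_1 = 3.4334 - 0.005*242.672 = 2.22


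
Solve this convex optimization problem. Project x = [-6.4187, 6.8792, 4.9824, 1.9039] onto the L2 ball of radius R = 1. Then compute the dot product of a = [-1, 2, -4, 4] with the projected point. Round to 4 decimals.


Step 1: Compute ||x|| (intermediates to 6 decimals).
||x|| = sqrt((-6.4187)^2 + 6.8792^2 + 4.9824^2 + 1.9039^2) = 10.815371
Step 2: Project.
Since ||x|| > R, scale = R/||x|| = 1/10.815371 = 0.092461, proj(x) = scale * x
proj(x) = [-0.593479, 0.636058, 0.460678, 0.176036]
Step 3: Dot product.
a^T * proj(x) = -1*(-0.593479) + 2*0.636058 - 4*0.460678 + 4*0.176036 = 0.727


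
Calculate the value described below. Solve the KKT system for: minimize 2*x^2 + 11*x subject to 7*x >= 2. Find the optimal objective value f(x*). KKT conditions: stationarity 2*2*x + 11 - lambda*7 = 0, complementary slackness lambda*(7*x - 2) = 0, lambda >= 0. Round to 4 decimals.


Step 1: Try lambda = 0 (constraint inactive).
x_unc = -11/(2*2) = -2.75
Check: 7*-2.75 = -19.25 < 2 -- violated!
Step 2: Constraint must be active: 7*x = 2
x* = 2/7 = 0.2857 (rounded; the exact value 2/7 is used below)
lambda = (2*2*(2/7) + 11)/7 = 1.7347
Step 3: Compute optimal value.
f(x*) = 2*(2/7)^2 + 11*(2/7) = 3.3061


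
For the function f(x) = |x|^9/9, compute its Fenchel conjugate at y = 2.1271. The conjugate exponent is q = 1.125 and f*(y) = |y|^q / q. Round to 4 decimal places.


The conjugate exponent q satisfies 1/p + 1/q = 1.
p = 9, so q = 9/(9 - 1) = 1.125
|y|^q = 2.1271^1.125 = 2.3376
f*(2.1271) = 2.3376 / 1.125 = 2.0778


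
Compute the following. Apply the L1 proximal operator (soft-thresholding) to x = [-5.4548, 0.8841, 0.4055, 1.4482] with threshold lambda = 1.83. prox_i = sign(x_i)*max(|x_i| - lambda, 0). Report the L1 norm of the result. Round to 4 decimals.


Soft-thresholding with lambda = 1.83:
prox(-5.4548) = sign(-5.4548)*max(|-5.4548| - 1.83, 0) = -3.6248
prox(0.8841) = sign(0.8841)*max(|0.8841| - 1.83, 0) = 0.0
prox(0.4055) = sign(0.4055)*max(|0.4055| - 1.83, 0) = 0.0
prox(1.4482) = sign(1.4482)*max(|1.4482| - 1.83, 0) = 0.0
prox(x) = [-3.6248, 0.0, 0.0, 0.0]
||prox(x)||_1 = 3.6248 + 0.0 + 0.0 + 0.0 = 3.6248


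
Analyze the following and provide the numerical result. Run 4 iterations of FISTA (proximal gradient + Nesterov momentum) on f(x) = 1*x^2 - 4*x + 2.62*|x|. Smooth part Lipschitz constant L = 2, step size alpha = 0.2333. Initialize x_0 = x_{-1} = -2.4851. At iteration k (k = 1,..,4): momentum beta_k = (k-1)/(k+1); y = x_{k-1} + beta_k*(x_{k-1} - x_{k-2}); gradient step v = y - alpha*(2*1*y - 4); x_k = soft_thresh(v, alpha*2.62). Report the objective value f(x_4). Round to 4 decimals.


FISTA on f(x) = 1*x^2 - 4*x + 2.62*|x|
L = 2, alpha = 0.2333
Iteration 1: beta = 0.0, y = -2.4851 + 0.0*(-2.4851 + 2.4851) = -2.4851
  grad(y) = -8.9702, v = y - alpha*grad = -0.3924
  prox(v) = soft_thresh(-0.3924, 0.6112) = 0.0
Iteration 2: beta = 0.3333, y = 0.0 + 0.3333*(0.0 + 2.4851) = 0.8284
  grad(y) = -2.3433, v = y - alpha*grad = 1.3751
  prox(v) = soft_thresh(1.3751, 0.6112) = 0.7638
Iteration 3: beta = 0.5, y = 0.7638 + 0.5*(0.7638 - 0.0) = 1.1457
  grad(y) = -1.7086, v = y - alpha*grad = 1.5443
  prox(v) = soft_thresh(1.5443, 0.6112) = 0.9331
Iteration 4: beta = 0.6, y = 0.9331 + 0.6*(0.9331 - 0.7638) = 1.0346
  grad(y) = -1.9307, v = y - alpha*grad = 1.4851
  prox(v) = soft_thresh(1.4851, 0.6112) = 0.8738
f(x_4) = 1*0.8738^2 - 4*0.8738 + 2.62*|0.8738| = -0.4423


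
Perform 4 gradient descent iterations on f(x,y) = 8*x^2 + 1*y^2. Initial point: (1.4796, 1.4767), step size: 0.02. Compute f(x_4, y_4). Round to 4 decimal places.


Gradient descent on f(x,y) = 8*x^2 + 1*y^2.
Starting point: (1.4796, 1.4767), alpha = 0.02
Step 1: grad_x = 2*8*1.4796 = 23.6736, grad_y = 2*1*1.4767 = 2.9534
  x_1 = 1.4796 - 0.02*23.6736 = 1.0061
  y_1 = 1.4767 - 0.02*2.9534 = 1.4176
Step 2: grad_x = 2*8*1.0061 = 16.098, grad_y = 2*1*1.4176 = 2.8353
  x_2 = 1.0061 - 0.02*16.098 = 0.6842
  y_2 = 1.4176 - 0.02*2.8353 = 1.3609
Step 3: grad_x = 2*8*0.6842 = 10.9467, grad_y = 2*1*1.3609 = 2.7219
  x_3 = 0.6842 - 0.02*10.9467 = 0.4652
  y_3 = 1.3609 - 0.02*2.7219 = 1.3065
Step 4: grad_x = 2*8*0.4652 = 7.4437, grad_y = 2*1*1.3065 = 2.613
  x_4 = 0.4652 - 0.02*7.4437 = 0.3164
  y_4 = 1.3065 - 0.02*2.613 = 1.2542
f(0.3164, 1.2542) = 8*0.3164^2 + 1*1.2542^2 = 2.3738


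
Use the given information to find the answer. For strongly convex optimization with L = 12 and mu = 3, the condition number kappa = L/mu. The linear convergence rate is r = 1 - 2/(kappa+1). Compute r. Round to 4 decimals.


Step 1: Compute the condition number.
kappa = L/mu = 12/3 = 4.0
Step 2: Compute the convergence rate.
r = 1 - 2/(kappa + 1) = 1 - 2*mu/(L + mu) = (L - mu)/(L + mu) = 9/15 = 0.6


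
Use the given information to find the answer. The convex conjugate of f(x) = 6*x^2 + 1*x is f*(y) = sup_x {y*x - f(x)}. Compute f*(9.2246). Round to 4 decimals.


f*(y) = sup_x {y*x - a*x^2 - b*x} = sup_x {(y-b)*x - a*x^2}
FOC: (y - b) - 2a*x = 0 => x* = (y - b)/(2a)
x* = (9.2246 - 1)/(2*6) = 0.6854
f*(9.2246) = (y-b)^2/(4a) = (9.2246 - 1)^2/(4*6)
= 67.644/24 = 2.8185


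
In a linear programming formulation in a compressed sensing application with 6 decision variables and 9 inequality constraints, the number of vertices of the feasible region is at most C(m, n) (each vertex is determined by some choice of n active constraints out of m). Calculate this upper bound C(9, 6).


Each vertex corresponds to some choice of n active constraints out of m, so the number of vertices is at most C(m, n) = m! / (n!(m-n)!).
m = 9, n = 6
Numerator: 9 * 8 * 7 * 6 * 5 * 4
Denominator: 6! = 720
C(9, 6) = 84


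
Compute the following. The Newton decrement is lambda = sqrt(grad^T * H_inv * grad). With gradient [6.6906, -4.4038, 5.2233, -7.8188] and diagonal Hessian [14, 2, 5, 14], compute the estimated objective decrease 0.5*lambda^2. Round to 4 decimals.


Step 1: H is diagonal, so H^(-1) * g = [0.4779, -2.2019, 1.0447, -0.5585].
Step 2: g^T H^(-1) g = sum_i g_i^2 / H_ii
  = (6.6906)^2/14 + (-4.4038)^2/2 + (5.2233)^2/5 + (-7.8188)^2/14
  = 3.1974 + 9.6967 + 5.4566 + 4.3667 = 22.7174
Step 3: Objective decrease = 0.5 * g^T H^(-1) g = 11.3587


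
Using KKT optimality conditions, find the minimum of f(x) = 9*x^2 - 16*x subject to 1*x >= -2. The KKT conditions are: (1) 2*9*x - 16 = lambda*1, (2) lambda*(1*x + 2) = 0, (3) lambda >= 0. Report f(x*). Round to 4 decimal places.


Step 1: Try lambda = 0 (constraint inactive).
Stationarity: 2*9*x - 16 = 0
x* = 16/(2*9) = 8/9 = 0.8889 (rounded; the exact value 8/9 is used below)
Check constraint: 1*0.8889 = 0.8889 >= -2 -- satisfied.
Step 2: Compute optimal value.
f(x*) = 9*(8/9)^2 - 16*(8/9) = -7.1111


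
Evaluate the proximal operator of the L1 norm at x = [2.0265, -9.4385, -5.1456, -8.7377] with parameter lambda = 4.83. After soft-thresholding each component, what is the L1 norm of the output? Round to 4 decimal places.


Soft-thresholding with lambda = 4.83:
prox(2.0265) = sign(2.0265)*max(|2.0265| - 4.83, 0) = 0.0
prox(-9.4385) = sign(-9.4385)*max(|-9.4385| - 4.83, 0) = -4.6085
prox(-5.1456) = sign(-5.1456)*max(|-5.1456| - 4.83, 0) = -0.3156
prox(-8.7377) = sign(-8.7377)*max(|-8.7377| - 4.83, 0) = -3.9077
prox(x) = [0.0, -4.6085, -0.3156, -3.9077]
||prox(x)||_1 = 0.0 + 4.6085 + 0.3156 + 3.9077 = 8.8318


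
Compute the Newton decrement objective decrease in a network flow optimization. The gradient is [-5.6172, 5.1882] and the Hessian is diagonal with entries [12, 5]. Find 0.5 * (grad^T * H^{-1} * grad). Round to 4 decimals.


Step 1: H is diagonal, so H^(-1) * g = [-0.4681, 1.0376].
Step 2: g^T H^(-1) g = sum_i g_i^2 / H_ii
  = (-5.6172)^2/12 + (5.1882)^2/5
  = 2.6294 + 5.3835 = 8.0129
Step 3: Objective decrease = 0.5 * g^T H^(-1) g = 4.0064


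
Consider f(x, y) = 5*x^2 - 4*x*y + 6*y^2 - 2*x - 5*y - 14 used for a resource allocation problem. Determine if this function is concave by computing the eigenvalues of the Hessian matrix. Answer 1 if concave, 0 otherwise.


The Hessian of f(x,y) = 5*x^2 - 4*x*y + 6*y^2 - 2*x - 5*y - 14 is:
H = [[10, -4], [-4, 12]]
Trace = 10 + 12 = 22
Determinant = 10*12 - (-4)^2 = 104
Discriminant = (22)^2 - 4*104 = 68.0
Eigenvalues: lambda_1 = 6.8769, lambda_2 = 15.1231
The function is not concave.

0


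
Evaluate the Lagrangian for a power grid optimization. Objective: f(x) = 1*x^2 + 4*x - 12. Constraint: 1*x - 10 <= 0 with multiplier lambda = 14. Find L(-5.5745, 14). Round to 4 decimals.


Step 1: Evaluate f(x).
f(-5.5745) = 1*(-5.5745)^2 + 4*(-5.5745) - 12 = -3.2229
Step 2: Evaluate g(x).
g(-5.5745) = 1*-5.5745 - 10 = -15.5745
Step 3: Compute Lagrangian.
L = -3.2229 + 14*-15.5745 = -221.2659


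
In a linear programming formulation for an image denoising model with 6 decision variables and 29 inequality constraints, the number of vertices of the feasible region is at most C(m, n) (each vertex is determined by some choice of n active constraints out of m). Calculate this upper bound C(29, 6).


Each vertex corresponds to some choice of n active constraints out of m, so the number of vertices is at most C(m, n) = m! / (n!(m-n)!).
m = 29, n = 6
Numerator: 29 * 28 * 27 * 26 * 25 * 24
Denominator: 6! = 720
C(29, 6) = 475020


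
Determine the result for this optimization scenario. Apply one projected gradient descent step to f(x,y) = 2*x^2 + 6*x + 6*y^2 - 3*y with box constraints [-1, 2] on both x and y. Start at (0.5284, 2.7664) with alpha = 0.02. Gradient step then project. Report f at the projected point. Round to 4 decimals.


Step 1: Compute gradient at (0.5284, 2.7664).
grad_x = 2*2*0.5284 + 6 = 8.1136
grad_y = 2*6*2.7664 - 3 = 30.1968
Step 2: Gradient step.
x_raw = 0.5284 - 0.02*8.1136 = 0.3661
y_raw = 2.7664 - 0.02*30.1968 = 2.1625
Step 3: Project onto [-1, 2].
x_proj = clip(0.3661) = 0.3661
y_proj = clip(2.1625) = 2.0
Step 4: Evaluate f.
f(0.3661, 2.0) = 20.4649


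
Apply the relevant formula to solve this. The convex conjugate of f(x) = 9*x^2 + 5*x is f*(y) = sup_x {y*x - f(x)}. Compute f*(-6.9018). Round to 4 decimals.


f*(y) = sup_x {y*x - a*x^2 - b*x} = sup_x {(y-b)*x - a*x^2}
FOC: (y - b) - 2a*x = 0 => x* = (y - b)/(2a)
x* = (-6.9018 - 5)/(2*9) = -0.6612
f*(-6.9018) = (y-b)^2/(4a) = (-6.9018 - 5)^2/(4*9)
= 141.6528/36 = 3.9348


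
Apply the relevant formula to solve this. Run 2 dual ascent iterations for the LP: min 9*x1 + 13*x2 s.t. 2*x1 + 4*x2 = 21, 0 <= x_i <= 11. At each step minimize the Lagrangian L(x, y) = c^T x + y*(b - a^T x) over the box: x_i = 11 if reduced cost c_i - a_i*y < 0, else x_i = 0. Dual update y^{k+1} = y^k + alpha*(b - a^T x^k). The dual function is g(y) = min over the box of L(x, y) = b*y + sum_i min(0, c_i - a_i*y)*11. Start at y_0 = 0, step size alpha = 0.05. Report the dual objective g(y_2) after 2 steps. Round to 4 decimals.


Dual ascent for LP: min 9*x1 + 13*x2, 2*x1 + 4*x2 = 21, 0 <= x_i <= 11
Step 1: y^k = 0.0, reduced costs: (9.0, 13.0)
  x^k = (0.0, 0.0), subgradient = b - a^T x = 21.0
  y^{k+1} = 0.0 + 0.05*21.0 = 1.05
Step 2: y^k = 1.05, reduced costs: (6.9, 8.8)
  x^k = (0.0, 0.0), subgradient = b - a^T x = 21.0
  y^{k+1} = 1.05 + 0.05*21.0 = 2.1
Dual objective at y_2 = 2.1: reduced costs (4.8, 4.6), box minimizer x = (0.0, 0.0)
g(y_2) = b*y + (c1 - a1*y)*x1 + (c2 - a2*y)*x2 = 21*2.1 + 4.8*0.0 + 4.6*0.0 = 44.1 + 0.0 + 0.0 = 44.1


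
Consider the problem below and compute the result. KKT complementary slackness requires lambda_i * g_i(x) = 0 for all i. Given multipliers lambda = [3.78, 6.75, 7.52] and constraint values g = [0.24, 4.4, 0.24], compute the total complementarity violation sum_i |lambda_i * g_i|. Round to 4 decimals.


KKT complementary slackness check:
lambda_1 * g_1 = 3.78 * 0.24 = 0.9072
lambda_2 * g_2 = 6.75 * 4.4 = 29.7
lambda_3 * g_3 = 7.52 * 0.24 = 1.8048
Total violation = 0.9072 + 29.7 + 1.8048 = 32.412


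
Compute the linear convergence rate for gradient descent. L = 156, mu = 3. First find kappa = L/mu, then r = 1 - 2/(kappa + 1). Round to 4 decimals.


Step 1: Compute the condition number.
kappa = L/mu = 156/3 = 52.0
Step 2: Compute the convergence rate.
r = 1 - 2/(kappa + 1) = 1 - 2*mu/(L + mu) = (L - mu)/(L + mu) = 153/159 = 0.9623


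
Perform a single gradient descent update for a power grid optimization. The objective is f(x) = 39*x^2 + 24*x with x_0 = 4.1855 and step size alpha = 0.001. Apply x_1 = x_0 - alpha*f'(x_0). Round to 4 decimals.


We compute the gradient at x_0 and apply the update.
f'(x) = 78*x + 24
f'(4.1855) = 78*4.1855 + 24 = 350.469
x_1 = 4.1855 - 0.001*350.469 = 3.835


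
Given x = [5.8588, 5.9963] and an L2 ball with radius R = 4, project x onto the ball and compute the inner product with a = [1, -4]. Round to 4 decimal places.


Step 1: Compute ||x|| (intermediates to 6 decimals).
||x|| = sqrt(5.8588^2 + 5.9963^2) = 8.383385
Step 2: Project.
Since ||x|| > R, scale = R/||x|| = 4/8.383385 = 0.477134, proj(x) = scale * x
proj(x) = [2.795433, 2.861039]
Step 3: Dot product.
a^T * proj(x) = 1*2.795433 - 4*2.861039 = -8.6487


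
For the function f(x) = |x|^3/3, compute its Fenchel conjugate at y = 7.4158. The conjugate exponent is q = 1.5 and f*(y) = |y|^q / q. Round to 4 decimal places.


The conjugate exponent q satisfies 1/p + 1/q = 1.
p = 3, so q = 3/(3 - 1) = 1.5
|y|^q = 7.4158^1.5 = 20.1947
f*(7.4158) = 20.1947 / 1.5 = 13.4631


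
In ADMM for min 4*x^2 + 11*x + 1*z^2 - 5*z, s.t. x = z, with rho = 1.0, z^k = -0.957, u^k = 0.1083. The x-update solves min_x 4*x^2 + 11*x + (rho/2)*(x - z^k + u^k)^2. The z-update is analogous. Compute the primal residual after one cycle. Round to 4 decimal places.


ADMM iteration with rho = 1.0, z^k = -0.957, u^k = 0.1083
Step 1: x-update.
Minimize 4*x^2 + 11*x + (1.0/2)*(x + 0.957 + 0.1083)^2
FOC: (2*4 + 1.0)*x = -11 + 1.0*(-0.957 - 0.1083)
x^{k+1} = -1.3406
Step 2: z-update.
Minimize 1*z^2 - 5*z + (1.0/2)*(-1.3406 - z + 0.1083)^2
FOC: (2*1 + 1.0)*z = 5 + 1.0*(-1.3406 + 0.1083)
z^{k+1} = 1.2559
Step 3: u-update.
u^{k+1} = 0.1083 - 1.3406 - 1.2559 = -2.4882
Step 4: Primal residual = |-1.3406 - 1.2559| = 2.5965


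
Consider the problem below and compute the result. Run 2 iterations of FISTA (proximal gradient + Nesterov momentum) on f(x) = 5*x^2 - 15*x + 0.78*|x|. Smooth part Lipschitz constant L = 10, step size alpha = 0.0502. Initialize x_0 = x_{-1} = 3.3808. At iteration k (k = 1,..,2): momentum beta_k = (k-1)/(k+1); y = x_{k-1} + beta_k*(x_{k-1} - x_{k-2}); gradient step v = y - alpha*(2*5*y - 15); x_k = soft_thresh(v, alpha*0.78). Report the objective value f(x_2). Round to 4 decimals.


FISTA on f(x) = 5*x^2 - 15*x + 0.78*|x|
L = 10, alpha = 0.0502
Iteration 1: beta = 0.0, y = 3.3808 + 0.0*(3.3808 - 3.3808) = 3.3808
  grad(y) = 18.808, v = y - alpha*grad = 2.4366
  prox(v) = soft_thresh(2.4366, 0.0392) = 2.3975
Iteration 2: beta = 0.3333, y = 2.3975 + 0.3333*(2.3975 - 3.3808) = 2.0697
  grad(y) = 5.6971, v = y - alpha*grad = 1.7837
  prox(v) = soft_thresh(1.7837, 0.0392) = 1.7446
f(x_2) = 5*1.7446^2 - 15*1.7446 + 0.78*|1.7446| = -9.5902


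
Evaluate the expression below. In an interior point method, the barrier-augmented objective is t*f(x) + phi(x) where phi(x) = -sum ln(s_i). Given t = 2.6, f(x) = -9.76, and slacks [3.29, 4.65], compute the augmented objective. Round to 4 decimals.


Step 1: Compute log-barrier.
ln values: [1.1909, 1.5369]
phi = -(1.1909 + 1.5369) = -2.7278
Step 2: Compute augmented objective.
t*f(x) = 2.6*-9.76 = -25.376
Total = -25.376 - 2.7278 = -28.1038


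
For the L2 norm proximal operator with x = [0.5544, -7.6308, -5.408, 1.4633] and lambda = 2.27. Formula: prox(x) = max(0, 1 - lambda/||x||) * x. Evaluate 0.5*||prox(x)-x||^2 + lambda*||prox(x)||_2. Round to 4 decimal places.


Step 1: Compute ||x||.
||x|| = 9.4828
Step 2: Compute scaling factor.
scale = max(0, 1 - 2.27/9.4828) = 0.7606
Step 3: prox(x) = [0.4217, -5.8041, -4.1134, 1.113]
||prox(x)|| = 7.2128
Step 4: Proximal objective.
0.5*||prox-x||^2 = 2.5765
lambda*||prox|| = 16.3731
Total = 18.9496


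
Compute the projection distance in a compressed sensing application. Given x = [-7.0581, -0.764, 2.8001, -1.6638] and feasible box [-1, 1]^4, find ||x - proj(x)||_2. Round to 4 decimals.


Project each component onto [-1, 1].
clip(-7.0581) = -1.0, clip(-0.764) = -0.764, clip(2.8001) = 1.0, clip(-1.6638) = -1.0
Projection = [-1.0, -0.764, 1.0, -1.0]
Squared diffs: [36.7006, 0.0, 3.2404, 0.4406]
Distance = sqrt(40.3816) = 6.3546


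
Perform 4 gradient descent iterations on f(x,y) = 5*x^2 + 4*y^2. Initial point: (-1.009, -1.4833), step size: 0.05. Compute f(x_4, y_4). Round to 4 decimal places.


Gradient descent on f(x,y) = 5*x^2 + 4*y^2.
Starting point: (-1.009, -1.4833), alpha = 0.05
Step 1: grad_x = 2*5*-1.009 = -10.09, grad_y = 2*4*-1.4833 = -11.8664
  x_1 = -1.009 - 0.05*-10.09 = -0.5045
  y_1 = -1.4833 - 0.05*-11.8664 = -0.89
Step 2: grad_x = 2*5*-0.5045 = -5.045, grad_y = 2*4*-0.89 = -7.1198
  x_2 = -0.5045 - 0.05*-5.045 = -0.2523
  y_2 = -0.89 - 0.05*-7.1198 = -0.534
Step 3: grad_x = 2*5*-0.2523 = -2.5225, grad_y = 2*4*-0.534 = -4.2719
  x_3 = -0.2523 - 0.05*-2.5225 = -0.1261
  y_3 = -0.534 - 0.05*-4.2719 = -0.3204
Step 4: grad_x = 2*5*-0.1261 = -1.2613, grad_y = 2*4*-0.3204 = -2.5631
  x_4 = -0.1261 - 0.05*-1.2613 = -0.0631
  y_4 = -0.3204 - 0.05*-2.5631 = -0.1922
f(-0.0631, -0.1922) = 5*(-0.0631)^2 + 4*(-0.1922)^2 = 0.1677


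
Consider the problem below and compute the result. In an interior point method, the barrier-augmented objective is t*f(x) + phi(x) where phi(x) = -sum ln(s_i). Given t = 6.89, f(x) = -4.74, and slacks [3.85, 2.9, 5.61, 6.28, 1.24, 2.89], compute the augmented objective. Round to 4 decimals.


Step 1: Compute log-barrier.
ln values: [1.3481, 1.0647, 1.7246, 1.8374, 0.2151, 1.0613]
phi = -(1.3481 + 1.0647 + 1.7246 + 1.8374 + 0.2151 + 1.0613) = -7.2511
Step 2: Compute augmented objective.
t*f(x) = 6.89*-4.74 = -32.6586
Total = -32.6586 - 7.2511 = -39.9097


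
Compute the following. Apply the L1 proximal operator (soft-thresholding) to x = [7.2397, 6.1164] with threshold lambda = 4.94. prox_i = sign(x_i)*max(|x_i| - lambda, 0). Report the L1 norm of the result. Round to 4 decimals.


Soft-thresholding with lambda = 4.94:
prox(7.2397) = sign(7.2397)*max(|7.2397| - 4.94, 0) = 2.2997
prox(6.1164) = sign(6.1164)*max(|6.1164| - 4.94, 0) = 1.1764
prox(x) = [2.2997, 1.1764]
||prox(x)||_1 = 2.2997 + 1.1764 = 3.4761


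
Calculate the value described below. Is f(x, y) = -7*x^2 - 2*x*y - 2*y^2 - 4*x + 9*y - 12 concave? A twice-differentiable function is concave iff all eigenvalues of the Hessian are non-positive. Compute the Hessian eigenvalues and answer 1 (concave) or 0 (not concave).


The Hessian of f(x,y) = -7*x^2 - 2*x*y - 2*y^2 - 4*x + 9*y - 12 is:
H = [[-14, -2], [-2, -4]]
Trace = -14 - 4 = -18
Determinant = -14*-4 - (-2)^2 = 52
Discriminant = (-18)^2 - 4*52 = 116.0
Eigenvalues: lambda_1 = -14.3852, lambda_2 = -3.6148
The function is concave.

1


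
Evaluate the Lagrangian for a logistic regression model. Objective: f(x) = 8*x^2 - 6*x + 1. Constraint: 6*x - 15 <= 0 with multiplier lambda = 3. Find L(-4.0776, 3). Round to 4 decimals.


Step 1: Evaluate f(x).
f(-4.0776) = 8*(-4.0776)^2 - 6*(-4.0776) + 1 = 158.4802
Step 2: Evaluate g(x).
g(-4.0776) = 6*-4.0776 - 15 = -39.4656
Step 3: Compute Lagrangian.
L = 158.4802 + 3*-39.4656 = 40.0834


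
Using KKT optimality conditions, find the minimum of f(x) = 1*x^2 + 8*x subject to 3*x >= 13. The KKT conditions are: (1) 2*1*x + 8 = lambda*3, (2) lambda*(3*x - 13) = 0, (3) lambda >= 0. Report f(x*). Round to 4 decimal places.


Step 1: Try lambda = 0 (constraint inactive).
x_unc = -8/(2*1) = -4.0
Check: 3*-4.0 = -12.0 < 13 -- violated!
Step 2: Constraint must be active: 3*x = 13
x* = 13/3 = 4.3333 (rounded; the exact value 13/3 is used below)
lambda = (2*1*(13/3) + 8)/3 = 5.5556
Step 3: Compute optimal value.
f(x*) = 1*(13/3)^2 + 8*(13/3) = 53.4444
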